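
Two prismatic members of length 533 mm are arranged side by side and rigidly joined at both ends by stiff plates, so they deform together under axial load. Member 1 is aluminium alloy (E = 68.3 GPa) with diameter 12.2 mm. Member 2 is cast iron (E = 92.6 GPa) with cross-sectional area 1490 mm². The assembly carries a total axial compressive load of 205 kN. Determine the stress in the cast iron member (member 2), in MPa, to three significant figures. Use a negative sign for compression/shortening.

A_1 = 116.9 mm².
Equal strain + equilibrium ⇒ each member carries load in proportion to AE: A₁E₁ = 7984000 N, A₂E₂ = 138000000 N, ΣAE = 146000000 N.
σ₂ = P·E₂/ΣAE = -205000·92600/146000000 = -130.1 MPa.

-130 MPa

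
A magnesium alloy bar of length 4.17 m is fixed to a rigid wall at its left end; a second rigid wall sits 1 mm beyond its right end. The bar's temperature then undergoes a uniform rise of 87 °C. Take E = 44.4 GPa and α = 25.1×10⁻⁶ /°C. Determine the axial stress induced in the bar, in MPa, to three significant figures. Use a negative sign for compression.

-86.3 MPa

Free thermal expansion αLΔT = 25.1e-6 · 4170 · 87 = 9.106 mm.
The walls engage after the gap closes; constrained expansion = 9.106 − 1 = 8.106 mm.
The walls impose strain ε = −(8.106)/4170 = -1.9439e-03; σ = Eε = 44400 · -1.9439e-03 = -86.31 MPa.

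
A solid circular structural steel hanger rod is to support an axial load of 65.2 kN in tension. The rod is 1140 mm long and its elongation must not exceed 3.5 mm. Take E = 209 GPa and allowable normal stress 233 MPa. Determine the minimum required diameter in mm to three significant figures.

Required area A ≥ P/σ_allow = 65200/233 = 279.8 mm².
For a solid circular section, d ≥ √(4A/π) = 18.88 mm.
Elongation limit: A ≥ PL/(Eδ_allow) = 65200·1140/(209000·3.5) = 101.6 mm² ⇒ d ≥ 11.37 mm.
The stress limit governs.

18.9 mm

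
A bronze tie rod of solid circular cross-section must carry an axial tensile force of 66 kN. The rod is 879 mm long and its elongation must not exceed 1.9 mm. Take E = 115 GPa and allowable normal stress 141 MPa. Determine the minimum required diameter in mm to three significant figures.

24.4 mm

Required area A ≥ P/σ_allow = 66000/141 = 468.1 mm².
For a solid circular section, d ≥ √(4A/π) = 24.41 mm.
Elongation limit: A ≥ PL/(Eδ_allow) = 66000·879/(115000·1.9) = 265.5 mm² ⇒ d ≥ 18.39 mm.
The stress limit governs.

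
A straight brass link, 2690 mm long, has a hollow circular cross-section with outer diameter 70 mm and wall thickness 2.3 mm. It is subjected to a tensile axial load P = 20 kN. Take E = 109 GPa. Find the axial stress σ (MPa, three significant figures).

A = 489.2 mm².
σ = N/A = 20000/489.2 = 40.88 MPa.

40.9 MPa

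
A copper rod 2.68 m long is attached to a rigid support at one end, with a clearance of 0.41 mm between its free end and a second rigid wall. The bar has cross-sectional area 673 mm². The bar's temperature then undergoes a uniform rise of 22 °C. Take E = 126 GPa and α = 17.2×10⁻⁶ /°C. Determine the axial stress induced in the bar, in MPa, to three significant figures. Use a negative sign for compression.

Free thermal expansion αLΔT = 17.2e-6 · 2680 · 22 = 1.014 mm.
The walls engage after the gap closes; constrained expansion = 1.014 − 0.41 = 0.6041 mm.
The walls impose strain ε = −(0.6041)/2680 = -2.2541e-04; σ = Eε = 126000 · -2.2541e-04 = -28.4 MPa.

-28.4 MPa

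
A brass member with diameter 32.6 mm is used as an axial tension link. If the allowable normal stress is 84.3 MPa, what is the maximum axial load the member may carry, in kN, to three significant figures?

A = 834.7 mm².
P_max = σ_allow · A = 84.3 · 834.7 = 70360 N = 70.36 kN.

70.4 kN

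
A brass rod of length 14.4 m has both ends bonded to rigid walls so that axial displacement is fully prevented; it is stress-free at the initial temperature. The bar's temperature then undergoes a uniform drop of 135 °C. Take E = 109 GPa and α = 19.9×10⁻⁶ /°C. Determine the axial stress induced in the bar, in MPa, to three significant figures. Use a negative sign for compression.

Free thermal expansion αLΔT = 19.9e-6 · 14400 · -135 = -38.69 mm.
The walls impose strain ε = −(-38.69)/14400 = 2.6865e-03; σ = Eε = 109000 · 2.6865e-03 = 292.8 MPa.

293 MPa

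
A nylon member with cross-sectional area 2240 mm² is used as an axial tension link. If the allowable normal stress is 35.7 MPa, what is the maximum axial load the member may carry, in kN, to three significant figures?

80.0 kN

P_max = σ_allow · A = 35.7 · 2240 = 79970 N = 79.97 kN.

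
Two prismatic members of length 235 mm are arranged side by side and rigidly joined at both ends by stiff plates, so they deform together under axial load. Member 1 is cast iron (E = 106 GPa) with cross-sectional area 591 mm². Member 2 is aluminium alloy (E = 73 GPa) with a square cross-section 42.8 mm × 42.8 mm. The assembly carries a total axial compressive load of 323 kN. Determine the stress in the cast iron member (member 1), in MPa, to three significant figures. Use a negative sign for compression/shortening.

-174 MPa

A_2 = 1832 mm².
Equal strain + equilibrium ⇒ each member carries load in proportion to AE: A₁E₁ = 62650000 N, A₂E₂ = 133700000 N, ΣAE = 196400000 N.
σ₁ = P·E₁/ΣAE = -323000·106000/196400000 = -174.4 MPa.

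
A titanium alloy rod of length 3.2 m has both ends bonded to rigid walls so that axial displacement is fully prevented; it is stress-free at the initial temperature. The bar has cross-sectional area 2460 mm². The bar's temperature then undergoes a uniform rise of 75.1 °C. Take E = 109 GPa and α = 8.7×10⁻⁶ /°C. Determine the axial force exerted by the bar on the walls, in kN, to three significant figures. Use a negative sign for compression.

Free thermal expansion αLΔT = 8.7e-6 · 3200 · 75.1 = 2.091 mm.
The walls impose strain ε = −(2.091)/3200 = -6.5337e-04; σ = Eε = 109000 · -6.5337e-04 = -71.22 MPa.
Wall reaction R = σ·A = -71.22·2460 = -175200 N = -175.2 kN.

-175 kN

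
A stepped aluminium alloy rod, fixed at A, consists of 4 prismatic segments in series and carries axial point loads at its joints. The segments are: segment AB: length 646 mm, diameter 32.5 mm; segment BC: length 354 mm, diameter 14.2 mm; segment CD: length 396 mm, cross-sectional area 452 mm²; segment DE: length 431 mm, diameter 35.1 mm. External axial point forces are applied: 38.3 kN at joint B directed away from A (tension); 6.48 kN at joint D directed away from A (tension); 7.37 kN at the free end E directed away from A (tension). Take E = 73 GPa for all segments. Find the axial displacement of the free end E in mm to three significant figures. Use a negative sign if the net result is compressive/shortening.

Internal axial forces (sectioning from the free end, tension +): N_DE = 7.37 kN, N_CD = 13.85 kN, N_BC = 13.85 kN, N_AB = 52.15 kN.
A_AB = 829.6 mm².
A_BC = 158.4 mm².
A_DE = 967.6 mm².
δ_AB = 52150·646/(829.6·73000) = 0.5563 mm
δ_BC = 13850·354/(158.4·73000) = 0.4241 mm
δ_CD = 13850·396/(452·73000) = 0.1662 mm
δ_DE = 7370·431/(967.6·73000) = 0.04497 mm
δ = Σδ_i = 1.192 mm.

1.19 mm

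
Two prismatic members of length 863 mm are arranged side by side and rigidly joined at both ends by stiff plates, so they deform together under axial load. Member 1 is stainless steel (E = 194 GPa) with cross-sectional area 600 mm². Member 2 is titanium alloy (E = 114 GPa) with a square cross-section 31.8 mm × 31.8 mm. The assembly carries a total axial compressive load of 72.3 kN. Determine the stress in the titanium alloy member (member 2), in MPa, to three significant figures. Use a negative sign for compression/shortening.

-35.6 MPa

A_2 = 1011 mm².
Equal strain + equilibrium ⇒ each member carries load in proportion to AE: A₁E₁ = 116400000 N, A₂E₂ = 115300000 N, ΣAE = 231700000 N.
σ₂ = P·E₂/ΣAE = -72300·114000/231700000 = -35.58 MPa.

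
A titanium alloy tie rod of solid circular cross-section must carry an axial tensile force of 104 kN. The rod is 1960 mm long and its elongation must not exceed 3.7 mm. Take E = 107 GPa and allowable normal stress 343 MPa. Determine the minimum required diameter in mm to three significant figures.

Required area A ≥ P/σ_allow = 104000/343 = 303.2 mm².
For a solid circular section, d ≥ √(4A/π) = 19.65 mm.
Elongation limit: A ≥ PL/(Eδ_allow) = 104000·1960/(107000·3.7) = 514.9 mm² ⇒ d ≥ 25.6 mm.
The elongation limit governs.

25.6 mm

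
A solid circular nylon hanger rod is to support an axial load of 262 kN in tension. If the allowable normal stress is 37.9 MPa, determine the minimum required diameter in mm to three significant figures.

93.8 mm

Required area A ≥ P/σ_allow = 262000/37.9 = 6913 mm².
For a solid circular section, d ≥ √(4A/π) = 93.82 mm.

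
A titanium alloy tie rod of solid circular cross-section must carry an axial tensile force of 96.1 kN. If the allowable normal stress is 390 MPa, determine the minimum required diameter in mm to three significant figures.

17.7 mm

Required area A ≥ P/σ_allow = 96100/390 = 246.4 mm².
For a solid circular section, d ≥ √(4A/π) = 17.71 mm.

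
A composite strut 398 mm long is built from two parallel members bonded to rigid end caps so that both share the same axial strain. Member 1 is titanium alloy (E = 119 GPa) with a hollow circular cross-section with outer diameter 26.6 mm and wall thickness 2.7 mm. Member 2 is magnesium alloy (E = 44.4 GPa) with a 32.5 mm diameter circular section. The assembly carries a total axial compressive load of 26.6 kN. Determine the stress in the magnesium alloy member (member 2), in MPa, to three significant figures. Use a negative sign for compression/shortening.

A_1 = 202.7 mm².
A_2 = 829.6 mm².
Equal strain + equilibrium ⇒ each member carries load in proportion to AE: A₁E₁ = 24120000 N, A₂E₂ = 36830000 N, ΣAE = 60960000 N.
σ₂ = P·E₂/ΣAE = -26600·44400/60960000 = -19.37 MPa.

-19.4 MPa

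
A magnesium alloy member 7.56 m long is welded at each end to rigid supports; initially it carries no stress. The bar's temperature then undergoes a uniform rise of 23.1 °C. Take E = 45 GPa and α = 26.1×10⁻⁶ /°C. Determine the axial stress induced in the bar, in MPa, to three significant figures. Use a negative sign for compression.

-27.1 MPa

Free thermal expansion αLΔT = 26.1e-6 · 7560 · 23.1 = 4.558 mm.
The walls impose strain ε = −(4.558)/7560 = -6.0291e-04; σ = Eε = 45000 · -6.0291e-04 = -27.13 MPa.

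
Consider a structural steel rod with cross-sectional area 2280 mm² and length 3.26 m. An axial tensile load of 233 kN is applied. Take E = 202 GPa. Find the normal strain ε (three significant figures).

σ = N/A = 102.2 MPa; ε = σ/E = 102.2/202000 = 5.059e-04.

5.06e-04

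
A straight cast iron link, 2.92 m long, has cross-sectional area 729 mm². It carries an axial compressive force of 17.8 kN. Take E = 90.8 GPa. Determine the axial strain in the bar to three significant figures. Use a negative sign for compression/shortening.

σ = N/A = -24.42 MPa; ε = σ/E = -24.42/90800 = -2.689e-04.

-2.69e-04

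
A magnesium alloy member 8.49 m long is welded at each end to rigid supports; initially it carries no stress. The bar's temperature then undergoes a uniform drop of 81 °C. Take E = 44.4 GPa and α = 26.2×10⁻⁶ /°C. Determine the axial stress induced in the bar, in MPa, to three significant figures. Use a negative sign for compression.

Free thermal expansion αLΔT = 26.2e-6 · 8490 · -81 = -18.02 mm.
The walls impose strain ε = −(-18.02)/8490 = 2.1222e-03; σ = Eε = 44400 · 2.1222e-03 = 94.23 MPa.

94.2 MPa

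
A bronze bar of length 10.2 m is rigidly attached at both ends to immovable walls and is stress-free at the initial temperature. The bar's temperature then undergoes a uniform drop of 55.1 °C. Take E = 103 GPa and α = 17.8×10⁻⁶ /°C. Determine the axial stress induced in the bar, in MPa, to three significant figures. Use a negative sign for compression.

101 MPa

Free thermal expansion αLΔT = 17.8e-6 · 10200 · -55.1 = -10 mm.
The walls impose strain ε = −(-10)/10200 = 9.8078e-04; σ = Eε = 103000 · 9.8078e-04 = 101 MPa.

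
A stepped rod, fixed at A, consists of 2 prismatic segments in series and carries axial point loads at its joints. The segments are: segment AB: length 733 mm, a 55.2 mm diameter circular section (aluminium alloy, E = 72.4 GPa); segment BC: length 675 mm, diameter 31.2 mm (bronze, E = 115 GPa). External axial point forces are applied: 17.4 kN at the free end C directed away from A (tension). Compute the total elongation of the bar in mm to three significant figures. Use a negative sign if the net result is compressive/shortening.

0.207 mm

Internal axial forces (sectioning from the free end, tension +): N_BC = 17.4 kN, N_AB = 17.4 kN.
A_AB = 2393 mm².
A_BC = 764.5 mm².
δ_AB = 17400·733/(2393·72400) = 0.07361 mm
δ_BC = 17400·675/(764.5·115000) = 0.1336 mm
δ = Σδ_i = 0.2072 mm.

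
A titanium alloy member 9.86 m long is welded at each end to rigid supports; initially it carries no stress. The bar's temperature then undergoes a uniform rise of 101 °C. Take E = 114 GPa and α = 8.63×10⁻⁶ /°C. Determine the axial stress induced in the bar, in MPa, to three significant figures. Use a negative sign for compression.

Free thermal expansion αLΔT = 8.63e-6 · 9860 · 101 = 8.594 mm.
The walls impose strain ε = −(8.594)/9860 = -8.7163e-04; σ = Eε = 114000 · -8.7163e-04 = -99.37 MPa.

-99.4 MPa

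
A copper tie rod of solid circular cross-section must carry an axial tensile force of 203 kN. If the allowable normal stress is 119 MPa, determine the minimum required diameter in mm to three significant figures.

46.6 mm

Required area A ≥ P/σ_allow = 203000/119 = 1706 mm².
For a solid circular section, d ≥ √(4A/π) = 46.6 mm.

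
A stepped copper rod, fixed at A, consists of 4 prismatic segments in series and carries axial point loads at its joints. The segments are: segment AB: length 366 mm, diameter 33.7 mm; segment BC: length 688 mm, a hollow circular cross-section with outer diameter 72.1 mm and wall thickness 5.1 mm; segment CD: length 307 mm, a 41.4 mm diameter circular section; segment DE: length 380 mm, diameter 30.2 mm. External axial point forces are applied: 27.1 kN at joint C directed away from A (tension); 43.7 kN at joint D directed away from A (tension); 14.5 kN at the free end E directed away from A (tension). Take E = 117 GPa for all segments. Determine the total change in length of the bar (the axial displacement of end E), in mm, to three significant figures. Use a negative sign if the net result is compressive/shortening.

Internal axial forces (sectioning from the free end, tension +): N_DE = 14.5 kN, N_CD = 58.2 kN, N_BC = 85.3 kN, N_AB = 85.3 kN.
A_AB = 892 mm².
A_BC = 1073 mm².
A_CD = 1346 mm².
A_DE = 716.3 mm².
δ_AB = 85300·366/(892·117000) = 0.2992 mm
δ_BC = 85300·688/(1073·117000) = 0.4673 mm
δ_CD = 58200·307/(1346·117000) = 0.1134 mm
δ_DE = 14500·380/(716.3·117000) = 0.06574 mm
δ = Σδ_i = 0.9456 mm.

0.946 mm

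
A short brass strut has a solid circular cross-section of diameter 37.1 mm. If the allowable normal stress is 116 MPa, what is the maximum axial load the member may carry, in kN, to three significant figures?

A = 1081 mm².
P_max = σ_allow · A = 116 · 1081 = 125400 N = 125.4 kN.

125 kN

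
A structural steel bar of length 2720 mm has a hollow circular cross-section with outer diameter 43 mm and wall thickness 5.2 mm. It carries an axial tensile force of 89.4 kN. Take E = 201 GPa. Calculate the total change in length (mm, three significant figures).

1.96 mm

A = 617.5 mm².
δ_mech = NL/(AE) = 89400·2720/(617.5·201000) = 1.959 mm.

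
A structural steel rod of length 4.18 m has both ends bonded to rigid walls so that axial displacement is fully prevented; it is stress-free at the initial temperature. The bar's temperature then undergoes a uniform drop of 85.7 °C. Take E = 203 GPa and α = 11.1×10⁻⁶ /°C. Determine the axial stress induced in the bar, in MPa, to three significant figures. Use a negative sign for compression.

193 MPa

Free thermal expansion αLΔT = 11.1e-6 · 4180 · -85.7 = -3.976 mm.
The walls impose strain ε = −(-3.976)/4180 = 9.5127e-04; σ = Eε = 203000 · 9.5127e-04 = 193.1 MPa.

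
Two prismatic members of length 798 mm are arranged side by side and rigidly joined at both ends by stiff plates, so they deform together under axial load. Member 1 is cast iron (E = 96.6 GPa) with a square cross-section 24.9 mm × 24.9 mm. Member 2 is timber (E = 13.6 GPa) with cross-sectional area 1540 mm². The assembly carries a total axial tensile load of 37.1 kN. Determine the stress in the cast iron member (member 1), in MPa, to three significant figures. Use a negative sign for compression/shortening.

44.3 MPa

A_1 = 620 mm².
Equal strain + equilibrium ⇒ each member carries load in proportion to AE: A₁E₁ = 59890000 N, A₂E₂ = 20940000 N, ΣAE = 80840000 N.
σ₁ = P·E₁/ΣAE = 37100·96600/80840000 = 44.33 MPa.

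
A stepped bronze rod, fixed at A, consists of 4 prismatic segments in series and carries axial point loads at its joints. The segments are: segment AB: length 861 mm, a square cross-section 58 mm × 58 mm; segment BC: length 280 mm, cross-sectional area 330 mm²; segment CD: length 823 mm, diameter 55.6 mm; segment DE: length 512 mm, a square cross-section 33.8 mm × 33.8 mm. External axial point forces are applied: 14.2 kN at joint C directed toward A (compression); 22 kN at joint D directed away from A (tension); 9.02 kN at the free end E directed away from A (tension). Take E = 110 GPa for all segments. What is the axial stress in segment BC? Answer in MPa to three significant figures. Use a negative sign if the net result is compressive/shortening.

51.0 MPa

Internal axial forces (sectioning from the free end, tension +): N_DE = 9.02 kN, N_CD = 31.02 kN, N_BC = 16.82 kN, N_AB = 16.82 kN.
σ_BC = N_BC/A_BC = 16820/330 = 50.97 MPa.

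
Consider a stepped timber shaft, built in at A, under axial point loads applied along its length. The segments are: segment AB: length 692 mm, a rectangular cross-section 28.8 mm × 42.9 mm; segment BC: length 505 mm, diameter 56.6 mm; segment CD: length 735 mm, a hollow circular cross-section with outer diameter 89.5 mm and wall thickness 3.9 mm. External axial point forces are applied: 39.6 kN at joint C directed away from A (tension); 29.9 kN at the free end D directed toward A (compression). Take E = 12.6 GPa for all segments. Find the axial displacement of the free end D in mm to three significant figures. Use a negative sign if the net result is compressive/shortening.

-1.08 mm

Internal axial forces (sectioning from the free end, tension +): N_CD = -29.9 kN, N_BC = 9.7 kN, N_AB = 9.7 kN.
A_AB = 1236 mm².
A_BC = 2516 mm².
A_CD = 1049 mm².
δ_AB = 9700·692/(1236·12600) = 0.4312 mm
δ_BC = 9700·505/(2516·12600) = 0.1545 mm
δ_CD = -29900·735/(1049·12600) = -1.663 mm
δ = Σδ_i = -1.077 mm.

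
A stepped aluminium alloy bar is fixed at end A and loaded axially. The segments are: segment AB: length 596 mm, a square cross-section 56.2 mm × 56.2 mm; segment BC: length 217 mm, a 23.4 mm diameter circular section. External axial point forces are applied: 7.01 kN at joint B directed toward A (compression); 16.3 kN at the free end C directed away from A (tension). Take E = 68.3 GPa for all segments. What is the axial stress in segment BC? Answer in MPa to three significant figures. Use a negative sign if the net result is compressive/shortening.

37.9 MPa

Internal axial forces (sectioning from the free end, tension +): N_BC = 16.3 kN, N_AB = 9.29 kN.
A_BC = 430.1 mm².
σ_BC = N_BC/A_BC = 16300/430.1 = 37.9 MPa.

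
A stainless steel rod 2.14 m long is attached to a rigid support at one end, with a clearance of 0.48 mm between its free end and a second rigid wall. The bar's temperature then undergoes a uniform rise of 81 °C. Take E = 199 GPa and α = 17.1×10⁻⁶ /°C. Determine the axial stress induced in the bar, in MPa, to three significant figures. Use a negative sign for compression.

Free thermal expansion αLΔT = 17.1e-6 · 2140 · 81 = 2.964 mm.
The walls engage after the gap closes; constrained expansion = 2.964 − 0.48 = 2.484 mm.
The walls impose strain ε = −(2.484)/2140 = -1.1608e-03; σ = Eε = 199000 · -1.1608e-03 = -231 MPa.

-231 MPa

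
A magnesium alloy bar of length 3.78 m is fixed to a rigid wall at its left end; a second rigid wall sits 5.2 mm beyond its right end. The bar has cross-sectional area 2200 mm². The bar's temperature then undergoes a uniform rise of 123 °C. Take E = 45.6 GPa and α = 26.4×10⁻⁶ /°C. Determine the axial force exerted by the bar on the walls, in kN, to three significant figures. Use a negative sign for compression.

Free thermal expansion αLΔT = 26.4e-6 · 3780 · 123 = 12.27 mm.
The walls engage after the gap closes; constrained expansion = 12.27 − 5.2 = 7.074 mm.
The walls impose strain ε = −(7.074)/3780 = -1.8715e-03; σ = Eε = 45600 · -1.8715e-03 = -85.34 MPa.
Wall reaction R = σ·A = -85.34·2200 = -187800 N = -187.8 kN.

-188 kN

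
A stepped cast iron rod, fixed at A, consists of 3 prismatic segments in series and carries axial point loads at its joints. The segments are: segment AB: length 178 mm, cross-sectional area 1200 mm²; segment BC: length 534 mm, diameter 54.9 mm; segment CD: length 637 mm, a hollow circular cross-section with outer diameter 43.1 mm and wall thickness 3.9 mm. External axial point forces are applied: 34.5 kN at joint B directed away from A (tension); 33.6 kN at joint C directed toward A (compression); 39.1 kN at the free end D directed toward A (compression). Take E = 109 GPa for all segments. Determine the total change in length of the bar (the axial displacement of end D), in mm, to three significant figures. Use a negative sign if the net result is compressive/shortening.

-0.678 mm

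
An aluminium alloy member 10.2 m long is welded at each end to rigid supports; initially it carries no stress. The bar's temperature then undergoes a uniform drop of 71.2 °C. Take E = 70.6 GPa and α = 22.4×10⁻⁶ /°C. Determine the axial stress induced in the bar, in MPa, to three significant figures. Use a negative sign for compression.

Free thermal expansion αLΔT = 22.4e-6 · 10200 · -71.2 = -16.27 mm.
The walls impose strain ε = −(-16.27)/10200 = 1.5949e-03; σ = Eε = 70600 · 1.5949e-03 = 112.6 MPa.

113 MPa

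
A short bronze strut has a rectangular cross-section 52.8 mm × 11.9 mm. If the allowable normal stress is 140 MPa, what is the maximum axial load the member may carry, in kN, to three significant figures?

A = 628.3 mm².
P_max = σ_allow · A = 140 · 628.3 = 87960 N = 87.96 kN.

88.0 kN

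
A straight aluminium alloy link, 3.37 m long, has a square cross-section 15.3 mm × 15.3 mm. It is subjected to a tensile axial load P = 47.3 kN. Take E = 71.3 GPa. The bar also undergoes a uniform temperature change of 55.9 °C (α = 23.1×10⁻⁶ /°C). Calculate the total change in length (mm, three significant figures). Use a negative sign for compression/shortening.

13.9 mm

A = 234.1 mm².
δ_mech = NL/(AE) = 47300·3370/(234.1·71300) = 9.55 mm.
δ_thermal = αLΔT = 23.1e-6·3370·55.9 = 4.352 mm.
δ = δ_mech + δ_thermal = 13.9 mm.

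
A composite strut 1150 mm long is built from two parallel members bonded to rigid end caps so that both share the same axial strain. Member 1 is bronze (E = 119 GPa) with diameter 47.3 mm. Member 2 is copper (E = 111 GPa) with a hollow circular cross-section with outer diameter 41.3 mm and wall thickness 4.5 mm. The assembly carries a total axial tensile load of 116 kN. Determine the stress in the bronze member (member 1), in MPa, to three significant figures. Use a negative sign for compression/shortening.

51.7 MPa

A_1 = 1757 mm².
A_2 = 520.2 mm².
Equal strain + equilibrium ⇒ each member carries load in proportion to AE: A₁E₁ = 209100000 N, A₂E₂ = 57750000 N, ΣAE = 266800000 N.
σ₁ = P·E₁/ΣAE = 116000·119000/266800000 = 51.73 MPa.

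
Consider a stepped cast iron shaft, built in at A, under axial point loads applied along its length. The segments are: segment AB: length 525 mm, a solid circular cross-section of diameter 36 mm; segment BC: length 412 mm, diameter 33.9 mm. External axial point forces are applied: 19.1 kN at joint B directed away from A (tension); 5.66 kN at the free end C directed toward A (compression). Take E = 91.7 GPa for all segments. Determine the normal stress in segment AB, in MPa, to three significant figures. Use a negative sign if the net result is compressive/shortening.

Internal axial forces (sectioning from the free end, tension +): N_BC = -5.66 kN, N_AB = 13.44 kN.
A_AB = 1018 mm².
σ_AB = N_AB/A_AB = 13440/1018 = 13.2 MPa.

13.2 MPa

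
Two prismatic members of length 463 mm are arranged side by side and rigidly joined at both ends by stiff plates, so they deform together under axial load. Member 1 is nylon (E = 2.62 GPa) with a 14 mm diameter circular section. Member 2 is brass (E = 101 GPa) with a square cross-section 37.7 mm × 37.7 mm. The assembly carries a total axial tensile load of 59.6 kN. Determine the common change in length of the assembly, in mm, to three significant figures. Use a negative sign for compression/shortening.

0.192 mm

A_1 = 153.9 mm².
A_2 = 1421 mm².
Equal strain + equilibrium ⇒ each member carries load in proportion to AE: A₁E₁ = 403300 N, A₂E₂ = 143600000 N, ΣAE = 144000000 N.
δ = PL/ΣAE = 59600·463/144000000 = 0.1917 mm.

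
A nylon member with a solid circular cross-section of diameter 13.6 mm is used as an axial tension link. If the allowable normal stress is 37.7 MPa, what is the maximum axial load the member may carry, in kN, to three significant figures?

5.48 kN

A = 145.3 mm².
P_max = σ_allow · A = 37.7 · 145.3 = 5477 N = 5.477 kN.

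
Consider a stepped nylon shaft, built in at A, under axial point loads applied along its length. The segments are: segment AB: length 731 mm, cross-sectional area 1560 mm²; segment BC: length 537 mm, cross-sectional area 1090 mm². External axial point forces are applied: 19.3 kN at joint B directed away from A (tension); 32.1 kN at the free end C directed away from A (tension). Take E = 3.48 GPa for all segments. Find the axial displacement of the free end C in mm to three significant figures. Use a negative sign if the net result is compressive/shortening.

Internal axial forces (sectioning from the free end, tension +): N_BC = 32.1 kN, N_AB = 51.4 kN.
δ_AB = 51400·731/(1560·3480) = 6.921 mm
δ_BC = 32100·537/(1090·3480) = 4.544 mm
δ = Σδ_i = 11.47 mm.

11.5 mm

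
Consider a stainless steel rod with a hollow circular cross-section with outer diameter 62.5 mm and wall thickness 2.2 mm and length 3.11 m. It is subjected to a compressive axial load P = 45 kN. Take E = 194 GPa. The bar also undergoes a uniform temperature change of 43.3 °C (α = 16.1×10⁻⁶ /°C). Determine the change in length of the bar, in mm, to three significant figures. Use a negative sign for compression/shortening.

A = 416.8 mm².
δ_mech = NL/(AE) = -45000·3110/(416.8·194000) = -1.731 mm.
δ_thermal = αLΔT = 16.1e-6·3110·43.3 = 2.168 mm.
δ = δ_mech + δ_thermal = 0.4371 mm.

0.437 mm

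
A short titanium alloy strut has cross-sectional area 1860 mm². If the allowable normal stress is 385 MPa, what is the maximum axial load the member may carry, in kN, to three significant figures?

P_max = σ_allow · A = 385 · 1860 = 716100 N = 716.1 kN.

716 kN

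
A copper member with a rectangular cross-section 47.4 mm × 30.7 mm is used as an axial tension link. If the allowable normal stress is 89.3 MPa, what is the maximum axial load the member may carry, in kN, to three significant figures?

A = 1455 mm².
P_max = σ_allow · A = 89.3 · 1455 = 129900 N = 129.9 kN.

130 kN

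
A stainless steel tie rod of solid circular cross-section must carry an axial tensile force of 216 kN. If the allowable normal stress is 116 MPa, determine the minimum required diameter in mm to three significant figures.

Required area A ≥ P/σ_allow = 216000/116 = 1862 mm².
For a solid circular section, d ≥ √(4A/π) = 48.69 mm.

48.7 mm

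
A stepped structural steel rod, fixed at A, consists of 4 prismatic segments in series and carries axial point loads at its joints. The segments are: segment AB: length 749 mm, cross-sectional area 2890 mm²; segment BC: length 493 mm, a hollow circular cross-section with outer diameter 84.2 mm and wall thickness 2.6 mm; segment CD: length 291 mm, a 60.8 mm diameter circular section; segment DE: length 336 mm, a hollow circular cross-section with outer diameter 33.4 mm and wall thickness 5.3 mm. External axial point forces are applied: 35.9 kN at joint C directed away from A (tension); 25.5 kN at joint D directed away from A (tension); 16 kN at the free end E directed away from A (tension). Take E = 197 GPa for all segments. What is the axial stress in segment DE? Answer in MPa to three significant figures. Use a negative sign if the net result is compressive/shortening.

Internal axial forces (sectioning from the free end, tension +): N_DE = 16 kN, N_CD = 41.5 kN, N_BC = 77.4 kN, N_AB = 77.4 kN.
A_DE = 467.9 mm².
σ_DE = N_DE/A_DE = 16000/467.9 = 34.2 MPa.

34.2 MPa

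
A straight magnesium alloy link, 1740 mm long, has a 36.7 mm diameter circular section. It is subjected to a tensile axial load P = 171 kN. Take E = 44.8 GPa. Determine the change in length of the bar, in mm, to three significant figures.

A = 1058 mm².
δ_mech = NL/(AE) = 171000·1740/(1058·44800) = 6.278 mm.

6.28 mm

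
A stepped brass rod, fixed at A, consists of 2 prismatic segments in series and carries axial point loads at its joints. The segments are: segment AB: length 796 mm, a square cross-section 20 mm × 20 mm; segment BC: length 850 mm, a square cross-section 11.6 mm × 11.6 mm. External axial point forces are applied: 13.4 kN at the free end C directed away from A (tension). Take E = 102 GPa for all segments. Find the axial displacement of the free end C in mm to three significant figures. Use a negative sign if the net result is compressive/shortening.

1.09 mm

Internal axial forces (sectioning from the free end, tension +): N_BC = 13.4 kN, N_AB = 13.4 kN.
A_AB = 400 mm².
A_BC = 134.6 mm².
δ_AB = 13400·796/(400·102000) = 0.2614 mm
δ_BC = 13400·850/(134.6·102000) = 0.8299 mm
δ = Σδ_i = 1.091 mm.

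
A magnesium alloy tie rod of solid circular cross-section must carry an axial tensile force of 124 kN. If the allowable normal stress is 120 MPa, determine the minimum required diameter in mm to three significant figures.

36.3 mm

Required area A ≥ P/σ_allow = 124000/120 = 1033 mm².
For a solid circular section, d ≥ √(4A/π) = 36.27 mm.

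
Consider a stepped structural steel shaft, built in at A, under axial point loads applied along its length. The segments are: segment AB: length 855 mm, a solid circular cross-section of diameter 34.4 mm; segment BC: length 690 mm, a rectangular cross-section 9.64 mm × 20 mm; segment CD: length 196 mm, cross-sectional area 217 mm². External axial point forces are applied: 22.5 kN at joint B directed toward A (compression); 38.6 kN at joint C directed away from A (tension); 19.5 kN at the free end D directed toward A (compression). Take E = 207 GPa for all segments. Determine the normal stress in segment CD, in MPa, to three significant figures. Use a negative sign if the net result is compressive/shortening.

-89.9 MPa

Internal axial forces (sectioning from the free end, tension +): N_CD = -19.5 kN, N_BC = 19.1 kN, N_AB = -3.4 kN.
σ_CD = N_CD/A_CD = -19500/217 = -89.86 MPa.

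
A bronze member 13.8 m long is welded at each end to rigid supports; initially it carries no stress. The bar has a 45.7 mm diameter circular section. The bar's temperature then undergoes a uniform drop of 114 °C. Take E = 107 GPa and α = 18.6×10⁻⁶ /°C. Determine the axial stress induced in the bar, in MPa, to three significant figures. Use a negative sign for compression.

227 MPa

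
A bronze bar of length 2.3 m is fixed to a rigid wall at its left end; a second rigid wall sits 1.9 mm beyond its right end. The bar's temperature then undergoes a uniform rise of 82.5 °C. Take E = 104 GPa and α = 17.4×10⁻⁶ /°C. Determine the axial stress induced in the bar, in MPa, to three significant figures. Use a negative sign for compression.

-63.4 MPa

Free thermal expansion αLΔT = 17.4e-6 · 2300 · 82.5 = 3.302 mm.
The walls engage after the gap closes; constrained expansion = 3.302 − 1.9 = 1.402 mm.
The walls impose strain ε = −(1.402)/2300 = -6.0941e-04; σ = Eε = 104000 · -6.0941e-04 = -63.38 MPa.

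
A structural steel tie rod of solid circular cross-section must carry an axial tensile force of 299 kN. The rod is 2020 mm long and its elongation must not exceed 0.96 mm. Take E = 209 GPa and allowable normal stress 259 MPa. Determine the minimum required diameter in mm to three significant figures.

Required area A ≥ P/σ_allow = 299000/259 = 1154 mm².
For a solid circular section, d ≥ √(4A/π) = 38.34 mm.
Elongation limit: A ≥ PL/(Eδ_allow) = 299000·2020/(209000·0.96) = 3010 mm² ⇒ d ≥ 61.91 mm.
The elongation limit governs.

61.9 mm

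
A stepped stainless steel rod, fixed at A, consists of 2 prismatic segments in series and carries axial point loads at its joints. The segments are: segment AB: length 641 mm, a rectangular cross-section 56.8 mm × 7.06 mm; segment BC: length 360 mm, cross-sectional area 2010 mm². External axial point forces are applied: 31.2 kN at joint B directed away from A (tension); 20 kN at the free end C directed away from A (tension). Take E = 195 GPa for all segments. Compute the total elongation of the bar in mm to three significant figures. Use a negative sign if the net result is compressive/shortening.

Internal axial forces (sectioning from the free end, tension +): N_BC = 20 kN, N_AB = 51.2 kN.
A_AB = 401 mm².
δ_AB = 51200·641/(401·195000) = 0.4197 mm
δ_BC = 20000·360/(2010·195000) = 0.01837 mm
δ = Σδ_i = 0.4381 mm.

0.438 mm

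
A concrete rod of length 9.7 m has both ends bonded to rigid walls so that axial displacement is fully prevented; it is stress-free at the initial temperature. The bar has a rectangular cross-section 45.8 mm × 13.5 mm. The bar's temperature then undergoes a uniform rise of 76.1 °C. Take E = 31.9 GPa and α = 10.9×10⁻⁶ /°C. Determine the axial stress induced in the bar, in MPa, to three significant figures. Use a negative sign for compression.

-26.5 MPa

Free thermal expansion αLΔT = 10.9e-6 · 9700 · 76.1 = 8.046 mm.
The walls impose strain ε = −(8.046)/9700 = -8.2949e-04; σ = Eε = 31900 · -8.2949e-04 = -26.46 MPa.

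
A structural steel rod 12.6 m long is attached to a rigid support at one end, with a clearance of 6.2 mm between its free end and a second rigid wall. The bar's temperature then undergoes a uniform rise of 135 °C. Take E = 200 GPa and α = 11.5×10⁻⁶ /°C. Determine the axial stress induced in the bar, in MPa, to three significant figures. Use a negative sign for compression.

Free thermal expansion αLΔT = 11.5e-6 · 12600 · 135 = 19.56 mm.
The walls engage after the gap closes; constrained expansion = 19.56 − 6.2 = 13.36 mm.
The walls impose strain ε = −(13.36)/12600 = -1.0604e-03; σ = Eε = 200000 · -1.0604e-03 = -212.1 MPa.

-212 MPa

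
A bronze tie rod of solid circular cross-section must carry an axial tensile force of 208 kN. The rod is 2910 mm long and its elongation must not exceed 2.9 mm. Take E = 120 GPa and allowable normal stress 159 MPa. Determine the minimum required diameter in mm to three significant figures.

47.1 mm

Required area A ≥ P/σ_allow = 208000/159 = 1308 mm².
For a solid circular section, d ≥ √(4A/π) = 40.81 mm.
Elongation limit: A ≥ PL/(Eδ_allow) = 208000·2910/(120000·2.9) = 1739 mm² ⇒ d ≥ 47.06 mm.
The elongation limit governs.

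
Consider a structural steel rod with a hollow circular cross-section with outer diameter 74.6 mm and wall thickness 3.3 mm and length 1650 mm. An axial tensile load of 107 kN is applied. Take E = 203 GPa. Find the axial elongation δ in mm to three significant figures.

A = 739.2 mm².
δ_mech = NL/(AE) = 107000·1650/(739.2·203000) = 1.177 mm.

1.18 mm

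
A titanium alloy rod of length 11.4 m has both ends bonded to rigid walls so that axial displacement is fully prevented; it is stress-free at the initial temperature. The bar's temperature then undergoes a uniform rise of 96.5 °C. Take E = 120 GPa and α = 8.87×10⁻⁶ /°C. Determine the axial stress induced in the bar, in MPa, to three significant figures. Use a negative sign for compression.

Free thermal expansion αLΔT = 8.87e-6 · 11400 · 96.5 = 9.758 mm.
The walls impose strain ε = −(9.758)/11400 = -8.5595e-04; σ = Eε = 120000 · -8.5595e-04 = -102.7 MPa.

-103 MPa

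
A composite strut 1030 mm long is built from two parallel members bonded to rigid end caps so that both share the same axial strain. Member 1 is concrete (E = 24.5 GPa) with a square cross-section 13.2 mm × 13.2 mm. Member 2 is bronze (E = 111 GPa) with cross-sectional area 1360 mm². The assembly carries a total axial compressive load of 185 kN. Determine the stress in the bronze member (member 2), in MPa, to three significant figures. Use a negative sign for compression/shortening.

-132 MPa

A_1 = 174.2 mm².
Equal strain + equilibrium ⇒ each member carries load in proportion to AE: A₁E₁ = 4269000 N, A₂E₂ = 151000000 N, ΣAE = 155200000 N.
σ₂ = P·E₂/ΣAE = -185000·111000/155200000 = -132.3 MPa.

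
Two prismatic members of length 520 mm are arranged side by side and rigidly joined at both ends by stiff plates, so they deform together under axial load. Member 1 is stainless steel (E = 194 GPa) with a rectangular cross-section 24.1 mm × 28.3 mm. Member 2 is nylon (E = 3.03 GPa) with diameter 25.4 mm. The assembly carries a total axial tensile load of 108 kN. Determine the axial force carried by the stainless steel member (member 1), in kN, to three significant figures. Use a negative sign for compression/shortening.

107 kN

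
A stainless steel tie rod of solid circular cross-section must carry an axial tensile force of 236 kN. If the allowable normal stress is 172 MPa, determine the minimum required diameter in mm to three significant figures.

Required area A ≥ P/σ_allow = 236000/172 = 1372 mm².
For a solid circular section, d ≥ √(4A/π) = 41.8 mm.

41.8 mm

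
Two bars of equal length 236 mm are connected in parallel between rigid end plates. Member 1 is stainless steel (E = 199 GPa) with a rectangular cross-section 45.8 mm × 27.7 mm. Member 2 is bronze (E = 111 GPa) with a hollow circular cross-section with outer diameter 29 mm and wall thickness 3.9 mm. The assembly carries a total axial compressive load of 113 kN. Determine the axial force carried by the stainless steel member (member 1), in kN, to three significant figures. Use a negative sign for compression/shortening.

-99.5 kN

A_1 = 1269 mm².
A_2 = 307.5 mm².
Equal strain + equilibrium ⇒ each member carries load in proportion to AE: A₁E₁ = 252500000 N, A₂E₂ = 34140000 N, ΣAE = 286600000 N.
F₁ = P·A₁E₁/ΣAE = -113000·252500000/286600000 = -99540 N.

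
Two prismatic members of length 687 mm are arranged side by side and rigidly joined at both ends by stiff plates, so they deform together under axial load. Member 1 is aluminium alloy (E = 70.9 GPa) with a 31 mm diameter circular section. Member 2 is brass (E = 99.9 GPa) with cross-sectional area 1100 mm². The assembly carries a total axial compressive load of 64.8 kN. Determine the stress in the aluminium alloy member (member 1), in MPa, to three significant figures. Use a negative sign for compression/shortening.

A_1 = 754.8 mm².
Equal strain + equilibrium ⇒ each member carries load in proportion to AE: A₁E₁ = 53510000 N, A₂E₂ = 109900000 N, ΣAE = 163400000 N.
σ₁ = P·E₁/ΣAE = -64800·70900/163400000 = -28.12 MPa.

-28.1 MPa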